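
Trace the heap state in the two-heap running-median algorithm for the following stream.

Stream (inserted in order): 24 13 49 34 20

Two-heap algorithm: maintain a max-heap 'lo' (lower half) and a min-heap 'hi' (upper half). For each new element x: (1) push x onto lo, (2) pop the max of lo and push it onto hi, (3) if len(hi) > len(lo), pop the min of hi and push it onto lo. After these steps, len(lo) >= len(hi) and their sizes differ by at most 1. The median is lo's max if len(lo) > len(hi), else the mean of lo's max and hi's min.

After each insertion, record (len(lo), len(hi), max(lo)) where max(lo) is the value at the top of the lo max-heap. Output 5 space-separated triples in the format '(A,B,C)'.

Answer: (1,0,24) (1,1,13) (2,1,24) (2,2,24) (3,2,24)

Derivation:
Step 1: insert 24 -> lo=[24] hi=[] -> (len(lo)=1, len(hi)=0, max(lo)=24)
Step 2: insert 13 -> lo=[13] hi=[24] -> (len(lo)=1, len(hi)=1, max(lo)=13)
Step 3: insert 49 -> lo=[13, 24] hi=[49] -> (len(lo)=2, len(hi)=1, max(lo)=24)
Step 4: insert 34 -> lo=[13, 24] hi=[34, 49] -> (len(lo)=2, len(hi)=2, max(lo)=24)
Step 5: insert 20 -> lo=[13, 20, 24] hi=[34, 49] -> (len(lo)=3, len(hi)=2, max(lo)=24)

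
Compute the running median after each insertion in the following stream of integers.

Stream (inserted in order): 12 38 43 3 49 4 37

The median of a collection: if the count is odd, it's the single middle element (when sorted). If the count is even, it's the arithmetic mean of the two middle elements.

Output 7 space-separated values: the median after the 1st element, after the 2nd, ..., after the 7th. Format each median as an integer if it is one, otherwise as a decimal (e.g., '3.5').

Step 1: insert 12 -> lo=[12] (size 1, max 12) hi=[] (size 0) -> median=12
Step 2: insert 38 -> lo=[12] (size 1, max 12) hi=[38] (size 1, min 38) -> median=25
Step 3: insert 43 -> lo=[12, 38] (size 2, max 38) hi=[43] (size 1, min 43) -> median=38
Step 4: insert 3 -> lo=[3, 12] (size 2, max 12) hi=[38, 43] (size 2, min 38) -> median=25
Step 5: insert 49 -> lo=[3, 12, 38] (size 3, max 38) hi=[43, 49] (size 2, min 43) -> median=38
Step 6: insert 4 -> lo=[3, 4, 12] (size 3, max 12) hi=[38, 43, 49] (size 3, min 38) -> median=25
Step 7: insert 37 -> lo=[3, 4, 12, 37] (size 4, max 37) hi=[38, 43, 49] (size 3, min 38) -> median=37

Answer: 12 25 38 25 38 25 37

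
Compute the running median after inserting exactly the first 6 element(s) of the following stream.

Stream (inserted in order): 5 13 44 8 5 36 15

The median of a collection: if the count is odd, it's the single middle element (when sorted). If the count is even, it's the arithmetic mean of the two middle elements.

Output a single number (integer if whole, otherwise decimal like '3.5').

Step 1: insert 5 -> lo=[5] (size 1, max 5) hi=[] (size 0) -> median=5
Step 2: insert 13 -> lo=[5] (size 1, max 5) hi=[13] (size 1, min 13) -> median=9
Step 3: insert 44 -> lo=[5, 13] (size 2, max 13) hi=[44] (size 1, min 44) -> median=13
Step 4: insert 8 -> lo=[5, 8] (size 2, max 8) hi=[13, 44] (size 2, min 13) -> median=10.5
Step 5: insert 5 -> lo=[5, 5, 8] (size 3, max 8) hi=[13, 44] (size 2, min 13) -> median=8
Step 6: insert 36 -> lo=[5, 5, 8] (size 3, max 8) hi=[13, 36, 44] (size 3, min 13) -> median=10.5

Answer: 10.5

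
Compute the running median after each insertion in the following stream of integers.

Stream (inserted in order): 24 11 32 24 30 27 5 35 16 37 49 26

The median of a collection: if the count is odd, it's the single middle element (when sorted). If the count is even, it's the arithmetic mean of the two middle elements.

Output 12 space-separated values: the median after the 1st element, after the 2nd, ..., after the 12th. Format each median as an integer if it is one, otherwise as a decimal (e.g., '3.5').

Step 1: insert 24 -> lo=[24] (size 1, max 24) hi=[] (size 0) -> median=24
Step 2: insert 11 -> lo=[11] (size 1, max 11) hi=[24] (size 1, min 24) -> median=17.5
Step 3: insert 32 -> lo=[11, 24] (size 2, max 24) hi=[32] (size 1, min 32) -> median=24
Step 4: insert 24 -> lo=[11, 24] (size 2, max 24) hi=[24, 32] (size 2, min 24) -> median=24
Step 5: insert 30 -> lo=[11, 24, 24] (size 3, max 24) hi=[30, 32] (size 2, min 30) -> median=24
Step 6: insert 27 -> lo=[11, 24, 24] (size 3, max 24) hi=[27, 30, 32] (size 3, min 27) -> median=25.5
Step 7: insert 5 -> lo=[5, 11, 24, 24] (size 4, max 24) hi=[27, 30, 32] (size 3, min 27) -> median=24
Step 8: insert 35 -> lo=[5, 11, 24, 24] (size 4, max 24) hi=[27, 30, 32, 35] (size 4, min 27) -> median=25.5
Step 9: insert 16 -> lo=[5, 11, 16, 24, 24] (size 5, max 24) hi=[27, 30, 32, 35] (size 4, min 27) -> median=24
Step 10: insert 37 -> lo=[5, 11, 16, 24, 24] (size 5, max 24) hi=[27, 30, 32, 35, 37] (size 5, min 27) -> median=25.5
Step 11: insert 49 -> lo=[5, 11, 16, 24, 24, 27] (size 6, max 27) hi=[30, 32, 35, 37, 49] (size 5, min 30) -> median=27
Step 12: insert 26 -> lo=[5, 11, 16, 24, 24, 26] (size 6, max 26) hi=[27, 30, 32, 35, 37, 49] (size 6, min 27) -> median=26.5

Answer: 24 17.5 24 24 24 25.5 24 25.5 24 25.5 27 26.5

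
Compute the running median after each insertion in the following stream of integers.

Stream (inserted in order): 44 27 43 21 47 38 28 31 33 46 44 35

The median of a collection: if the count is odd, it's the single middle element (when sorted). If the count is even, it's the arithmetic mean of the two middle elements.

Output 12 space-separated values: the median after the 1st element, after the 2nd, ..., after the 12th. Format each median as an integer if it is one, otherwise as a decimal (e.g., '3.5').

Answer: 44 35.5 43 35 43 40.5 38 34.5 33 35.5 38 36.5

Derivation:
Step 1: insert 44 -> lo=[44] (size 1, max 44) hi=[] (size 0) -> median=44
Step 2: insert 27 -> lo=[27] (size 1, max 27) hi=[44] (size 1, min 44) -> median=35.5
Step 3: insert 43 -> lo=[27, 43] (size 2, max 43) hi=[44] (size 1, min 44) -> median=43
Step 4: insert 21 -> lo=[21, 27] (size 2, max 27) hi=[43, 44] (size 2, min 43) -> median=35
Step 5: insert 47 -> lo=[21, 27, 43] (size 3, max 43) hi=[44, 47] (size 2, min 44) -> median=43
Step 6: insert 38 -> lo=[21, 27, 38] (size 3, max 38) hi=[43, 44, 47] (size 3, min 43) -> median=40.5
Step 7: insert 28 -> lo=[21, 27, 28, 38] (size 4, max 38) hi=[43, 44, 47] (size 3, min 43) -> median=38
Step 8: insert 31 -> lo=[21, 27, 28, 31] (size 4, max 31) hi=[38, 43, 44, 47] (size 4, min 38) -> median=34.5
Step 9: insert 33 -> lo=[21, 27, 28, 31, 33] (size 5, max 33) hi=[38, 43, 44, 47] (size 4, min 38) -> median=33
Step 10: insert 46 -> lo=[21, 27, 28, 31, 33] (size 5, max 33) hi=[38, 43, 44, 46, 47] (size 5, min 38) -> median=35.5
Step 11: insert 44 -> lo=[21, 27, 28, 31, 33, 38] (size 6, max 38) hi=[43, 44, 44, 46, 47] (size 5, min 43) -> median=38
Step 12: insert 35 -> lo=[21, 27, 28, 31, 33, 35] (size 6, max 35) hi=[38, 43, 44, 44, 46, 47] (size 6, min 38) -> median=36.5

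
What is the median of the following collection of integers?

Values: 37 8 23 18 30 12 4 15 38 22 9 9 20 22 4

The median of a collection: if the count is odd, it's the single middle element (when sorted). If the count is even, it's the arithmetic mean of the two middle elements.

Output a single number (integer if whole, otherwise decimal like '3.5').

Answer: 18

Derivation:
Step 1: insert 37 -> lo=[37] (size 1, max 37) hi=[] (size 0) -> median=37
Step 2: insert 8 -> lo=[8] (size 1, max 8) hi=[37] (size 1, min 37) -> median=22.5
Step 3: insert 23 -> lo=[8, 23] (size 2, max 23) hi=[37] (size 1, min 37) -> median=23
Step 4: insert 18 -> lo=[8, 18] (size 2, max 18) hi=[23, 37] (size 2, min 23) -> median=20.5
Step 5: insert 30 -> lo=[8, 18, 23] (size 3, max 23) hi=[30, 37] (size 2, min 30) -> median=23
Step 6: insert 12 -> lo=[8, 12, 18] (size 3, max 18) hi=[23, 30, 37] (size 3, min 23) -> median=20.5
Step 7: insert 4 -> lo=[4, 8, 12, 18] (size 4, max 18) hi=[23, 30, 37] (size 3, min 23) -> median=18
Step 8: insert 15 -> lo=[4, 8, 12, 15] (size 4, max 15) hi=[18, 23, 30, 37] (size 4, min 18) -> median=16.5
Step 9: insert 38 -> lo=[4, 8, 12, 15, 18] (size 5, max 18) hi=[23, 30, 37, 38] (size 4, min 23) -> median=18
Step 10: insert 22 -> lo=[4, 8, 12, 15, 18] (size 5, max 18) hi=[22, 23, 30, 37, 38] (size 5, min 22) -> median=20
Step 11: insert 9 -> lo=[4, 8, 9, 12, 15, 18] (size 6, max 18) hi=[22, 23, 30, 37, 38] (size 5, min 22) -> median=18
Step 12: insert 9 -> lo=[4, 8, 9, 9, 12, 15] (size 6, max 15) hi=[18, 22, 23, 30, 37, 38] (size 6, min 18) -> median=16.5
Step 13: insert 20 -> lo=[4, 8, 9, 9, 12, 15, 18] (size 7, max 18) hi=[20, 22, 23, 30, 37, 38] (size 6, min 20) -> median=18
Step 14: insert 22 -> lo=[4, 8, 9, 9, 12, 15, 18] (size 7, max 18) hi=[20, 22, 22, 23, 30, 37, 38] (size 7, min 20) -> median=19
Step 15: insert 4 -> lo=[4, 4, 8, 9, 9, 12, 15, 18] (size 8, max 18) hi=[20, 22, 22, 23, 30, 37, 38] (size 7, min 20) -> median=18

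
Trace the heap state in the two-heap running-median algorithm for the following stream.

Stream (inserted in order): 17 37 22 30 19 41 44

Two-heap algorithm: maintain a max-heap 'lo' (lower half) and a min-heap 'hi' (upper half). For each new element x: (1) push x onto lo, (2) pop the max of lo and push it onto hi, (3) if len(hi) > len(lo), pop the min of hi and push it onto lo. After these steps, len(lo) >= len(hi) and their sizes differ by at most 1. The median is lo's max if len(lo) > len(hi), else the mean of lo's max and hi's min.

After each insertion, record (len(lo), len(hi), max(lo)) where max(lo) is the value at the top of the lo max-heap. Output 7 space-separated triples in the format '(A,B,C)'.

Step 1: insert 17 -> lo=[17] hi=[] -> (len(lo)=1, len(hi)=0, max(lo)=17)
Step 2: insert 37 -> lo=[17] hi=[37] -> (len(lo)=1, len(hi)=1, max(lo)=17)
Step 3: insert 22 -> lo=[17, 22] hi=[37] -> (len(lo)=2, len(hi)=1, max(lo)=22)
Step 4: insert 30 -> lo=[17, 22] hi=[30, 37] -> (len(lo)=2, len(hi)=2, max(lo)=22)
Step 5: insert 19 -> lo=[17, 19, 22] hi=[30, 37] -> (len(lo)=3, len(hi)=2, max(lo)=22)
Step 6: insert 41 -> lo=[17, 19, 22] hi=[30, 37, 41] -> (len(lo)=3, len(hi)=3, max(lo)=22)
Step 7: insert 44 -> lo=[17, 19, 22, 30] hi=[37, 41, 44] -> (len(lo)=4, len(hi)=3, max(lo)=30)

Answer: (1,0,17) (1,1,17) (2,1,22) (2,2,22) (3,2,22) (3,3,22) (4,3,30)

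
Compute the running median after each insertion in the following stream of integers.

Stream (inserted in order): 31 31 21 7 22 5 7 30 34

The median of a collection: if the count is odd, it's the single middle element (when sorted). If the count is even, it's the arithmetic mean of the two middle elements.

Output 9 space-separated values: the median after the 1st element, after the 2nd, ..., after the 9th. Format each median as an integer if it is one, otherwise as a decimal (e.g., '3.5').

Step 1: insert 31 -> lo=[31] (size 1, max 31) hi=[] (size 0) -> median=31
Step 2: insert 31 -> lo=[31] (size 1, max 31) hi=[31] (size 1, min 31) -> median=31
Step 3: insert 21 -> lo=[21, 31] (size 2, max 31) hi=[31] (size 1, min 31) -> median=31
Step 4: insert 7 -> lo=[7, 21] (size 2, max 21) hi=[31, 31] (size 2, min 31) -> median=26
Step 5: insert 22 -> lo=[7, 21, 22] (size 3, max 22) hi=[31, 31] (size 2, min 31) -> median=22
Step 6: insert 5 -> lo=[5, 7, 21] (size 3, max 21) hi=[22, 31, 31] (size 3, min 22) -> median=21.5
Step 7: insert 7 -> lo=[5, 7, 7, 21] (size 4, max 21) hi=[22, 31, 31] (size 3, min 22) -> median=21
Step 8: insert 30 -> lo=[5, 7, 7, 21] (size 4, max 21) hi=[22, 30, 31, 31] (size 4, min 22) -> median=21.5
Step 9: insert 34 -> lo=[5, 7, 7, 21, 22] (size 5, max 22) hi=[30, 31, 31, 34] (size 4, min 30) -> median=22

Answer: 31 31 31 26 22 21.5 21 21.5 22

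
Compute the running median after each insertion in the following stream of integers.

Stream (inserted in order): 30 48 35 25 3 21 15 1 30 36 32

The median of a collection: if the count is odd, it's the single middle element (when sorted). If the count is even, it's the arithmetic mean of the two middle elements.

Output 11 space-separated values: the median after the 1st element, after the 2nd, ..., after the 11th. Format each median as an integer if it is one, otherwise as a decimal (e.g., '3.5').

Step 1: insert 30 -> lo=[30] (size 1, max 30) hi=[] (size 0) -> median=30
Step 2: insert 48 -> lo=[30] (size 1, max 30) hi=[48] (size 1, min 48) -> median=39
Step 3: insert 35 -> lo=[30, 35] (size 2, max 35) hi=[48] (size 1, min 48) -> median=35
Step 4: insert 25 -> lo=[25, 30] (size 2, max 30) hi=[35, 48] (size 2, min 35) -> median=32.5
Step 5: insert 3 -> lo=[3, 25, 30] (size 3, max 30) hi=[35, 48] (size 2, min 35) -> median=30
Step 6: insert 21 -> lo=[3, 21, 25] (size 3, max 25) hi=[30, 35, 48] (size 3, min 30) -> median=27.5
Step 7: insert 15 -> lo=[3, 15, 21, 25] (size 4, max 25) hi=[30, 35, 48] (size 3, min 30) -> median=25
Step 8: insert 1 -> lo=[1, 3, 15, 21] (size 4, max 21) hi=[25, 30, 35, 48] (size 4, min 25) -> median=23
Step 9: insert 30 -> lo=[1, 3, 15, 21, 25] (size 5, max 25) hi=[30, 30, 35, 48] (size 4, min 30) -> median=25
Step 10: insert 36 -> lo=[1, 3, 15, 21, 25] (size 5, max 25) hi=[30, 30, 35, 36, 48] (size 5, min 30) -> median=27.5
Step 11: insert 32 -> lo=[1, 3, 15, 21, 25, 30] (size 6, max 30) hi=[30, 32, 35, 36, 48] (size 5, min 30) -> median=30

Answer: 30 39 35 32.5 30 27.5 25 23 25 27.5 30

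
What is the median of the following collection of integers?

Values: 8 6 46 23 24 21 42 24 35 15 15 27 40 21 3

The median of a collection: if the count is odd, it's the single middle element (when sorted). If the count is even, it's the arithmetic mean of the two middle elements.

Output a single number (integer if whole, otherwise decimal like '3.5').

Step 1: insert 8 -> lo=[8] (size 1, max 8) hi=[] (size 0) -> median=8
Step 2: insert 6 -> lo=[6] (size 1, max 6) hi=[8] (size 1, min 8) -> median=7
Step 3: insert 46 -> lo=[6, 8] (size 2, max 8) hi=[46] (size 1, min 46) -> median=8
Step 4: insert 23 -> lo=[6, 8] (size 2, max 8) hi=[23, 46] (size 2, min 23) -> median=15.5
Step 5: insert 24 -> lo=[6, 8, 23] (size 3, max 23) hi=[24, 46] (size 2, min 24) -> median=23
Step 6: insert 21 -> lo=[6, 8, 21] (size 3, max 21) hi=[23, 24, 46] (size 3, min 23) -> median=22
Step 7: insert 42 -> lo=[6, 8, 21, 23] (size 4, max 23) hi=[24, 42, 46] (size 3, min 24) -> median=23
Step 8: insert 24 -> lo=[6, 8, 21, 23] (size 4, max 23) hi=[24, 24, 42, 46] (size 4, min 24) -> median=23.5
Step 9: insert 35 -> lo=[6, 8, 21, 23, 24] (size 5, max 24) hi=[24, 35, 42, 46] (size 4, min 24) -> median=24
Step 10: insert 15 -> lo=[6, 8, 15, 21, 23] (size 5, max 23) hi=[24, 24, 35, 42, 46] (size 5, min 24) -> median=23.5
Step 11: insert 15 -> lo=[6, 8, 15, 15, 21, 23] (size 6, max 23) hi=[24, 24, 35, 42, 46] (size 5, min 24) -> median=23
Step 12: insert 27 -> lo=[6, 8, 15, 15, 21, 23] (size 6, max 23) hi=[24, 24, 27, 35, 42, 46] (size 6, min 24) -> median=23.5
Step 13: insert 40 -> lo=[6, 8, 15, 15, 21, 23, 24] (size 7, max 24) hi=[24, 27, 35, 40, 42, 46] (size 6, min 24) -> median=24
Step 14: insert 21 -> lo=[6, 8, 15, 15, 21, 21, 23] (size 7, max 23) hi=[24, 24, 27, 35, 40, 42, 46] (size 7, min 24) -> median=23.5
Step 15: insert 3 -> lo=[3, 6, 8, 15, 15, 21, 21, 23] (size 8, max 23) hi=[24, 24, 27, 35, 40, 42, 46] (size 7, min 24) -> median=23

Answer: 23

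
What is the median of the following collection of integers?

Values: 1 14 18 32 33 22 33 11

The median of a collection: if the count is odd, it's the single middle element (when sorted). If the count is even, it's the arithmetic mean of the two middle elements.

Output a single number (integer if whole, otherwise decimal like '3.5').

Answer: 20

Derivation:
Step 1: insert 1 -> lo=[1] (size 1, max 1) hi=[] (size 0) -> median=1
Step 2: insert 14 -> lo=[1] (size 1, max 1) hi=[14] (size 1, min 14) -> median=7.5
Step 3: insert 18 -> lo=[1, 14] (size 2, max 14) hi=[18] (size 1, min 18) -> median=14
Step 4: insert 32 -> lo=[1, 14] (size 2, max 14) hi=[18, 32] (size 2, min 18) -> median=16
Step 5: insert 33 -> lo=[1, 14, 18] (size 3, max 18) hi=[32, 33] (size 2, min 32) -> median=18
Step 6: insert 22 -> lo=[1, 14, 18] (size 3, max 18) hi=[22, 32, 33] (size 3, min 22) -> median=20
Step 7: insert 33 -> lo=[1, 14, 18, 22] (size 4, max 22) hi=[32, 33, 33] (size 3, min 32) -> median=22
Step 8: insert 11 -> lo=[1, 11, 14, 18] (size 4, max 18) hi=[22, 32, 33, 33] (size 4, min 22) -> median=20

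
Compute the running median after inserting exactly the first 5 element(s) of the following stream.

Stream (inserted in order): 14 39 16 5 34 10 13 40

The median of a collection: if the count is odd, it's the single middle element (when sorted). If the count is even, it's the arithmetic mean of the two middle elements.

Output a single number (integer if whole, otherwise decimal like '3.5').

Answer: 16

Derivation:
Step 1: insert 14 -> lo=[14] (size 1, max 14) hi=[] (size 0) -> median=14
Step 2: insert 39 -> lo=[14] (size 1, max 14) hi=[39] (size 1, min 39) -> median=26.5
Step 3: insert 16 -> lo=[14, 16] (size 2, max 16) hi=[39] (size 1, min 39) -> median=16
Step 4: insert 5 -> lo=[5, 14] (size 2, max 14) hi=[16, 39] (size 2, min 16) -> median=15
Step 5: insert 34 -> lo=[5, 14, 16] (size 3, max 16) hi=[34, 39] (size 2, min 34) -> median=16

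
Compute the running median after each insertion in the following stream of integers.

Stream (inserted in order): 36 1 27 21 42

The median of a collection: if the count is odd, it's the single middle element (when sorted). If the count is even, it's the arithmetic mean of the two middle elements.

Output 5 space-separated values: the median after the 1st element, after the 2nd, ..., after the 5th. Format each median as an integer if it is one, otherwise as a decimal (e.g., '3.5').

Step 1: insert 36 -> lo=[36] (size 1, max 36) hi=[] (size 0) -> median=36
Step 2: insert 1 -> lo=[1] (size 1, max 1) hi=[36] (size 1, min 36) -> median=18.5
Step 3: insert 27 -> lo=[1, 27] (size 2, max 27) hi=[36] (size 1, min 36) -> median=27
Step 4: insert 21 -> lo=[1, 21] (size 2, max 21) hi=[27, 36] (size 2, min 27) -> median=24
Step 5: insert 42 -> lo=[1, 21, 27] (size 3, max 27) hi=[36, 42] (size 2, min 36) -> median=27

Answer: 36 18.5 27 24 27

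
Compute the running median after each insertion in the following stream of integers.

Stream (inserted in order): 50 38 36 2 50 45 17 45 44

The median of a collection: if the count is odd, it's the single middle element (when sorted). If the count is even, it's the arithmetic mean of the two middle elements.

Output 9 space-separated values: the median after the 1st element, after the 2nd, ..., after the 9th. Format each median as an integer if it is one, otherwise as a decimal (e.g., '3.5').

Step 1: insert 50 -> lo=[50] (size 1, max 50) hi=[] (size 0) -> median=50
Step 2: insert 38 -> lo=[38] (size 1, max 38) hi=[50] (size 1, min 50) -> median=44
Step 3: insert 36 -> lo=[36, 38] (size 2, max 38) hi=[50] (size 1, min 50) -> median=38
Step 4: insert 2 -> lo=[2, 36] (size 2, max 36) hi=[38, 50] (size 2, min 38) -> median=37
Step 5: insert 50 -> lo=[2, 36, 38] (size 3, max 38) hi=[50, 50] (size 2, min 50) -> median=38
Step 6: insert 45 -> lo=[2, 36, 38] (size 3, max 38) hi=[45, 50, 50] (size 3, min 45) -> median=41.5
Step 7: insert 17 -> lo=[2, 17, 36, 38] (size 4, max 38) hi=[45, 50, 50] (size 3, min 45) -> median=38
Step 8: insert 45 -> lo=[2, 17, 36, 38] (size 4, max 38) hi=[45, 45, 50, 50] (size 4, min 45) -> median=41.5
Step 9: insert 44 -> lo=[2, 17, 36, 38, 44] (size 5, max 44) hi=[45, 45, 50, 50] (size 4, min 45) -> median=44

Answer: 50 44 38 37 38 41.5 38 41.5 44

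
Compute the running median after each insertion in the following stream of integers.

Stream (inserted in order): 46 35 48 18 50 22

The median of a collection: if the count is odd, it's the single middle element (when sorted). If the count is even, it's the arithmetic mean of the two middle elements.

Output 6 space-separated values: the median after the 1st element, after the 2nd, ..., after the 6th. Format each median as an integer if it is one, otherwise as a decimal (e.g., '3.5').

Answer: 46 40.5 46 40.5 46 40.5

Derivation:
Step 1: insert 46 -> lo=[46] (size 1, max 46) hi=[] (size 0) -> median=46
Step 2: insert 35 -> lo=[35] (size 1, max 35) hi=[46] (size 1, min 46) -> median=40.5
Step 3: insert 48 -> lo=[35, 46] (size 2, max 46) hi=[48] (size 1, min 48) -> median=46
Step 4: insert 18 -> lo=[18, 35] (size 2, max 35) hi=[46, 48] (size 2, min 46) -> median=40.5
Step 5: insert 50 -> lo=[18, 35, 46] (size 3, max 46) hi=[48, 50] (size 2, min 48) -> median=46
Step 6: insert 22 -> lo=[18, 22, 35] (size 3, max 35) hi=[46, 48, 50] (size 3, min 46) -> median=40.5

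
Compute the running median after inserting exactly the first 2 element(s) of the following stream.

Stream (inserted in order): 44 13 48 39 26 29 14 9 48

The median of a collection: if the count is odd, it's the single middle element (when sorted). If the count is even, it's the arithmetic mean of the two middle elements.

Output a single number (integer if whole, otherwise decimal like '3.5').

Step 1: insert 44 -> lo=[44] (size 1, max 44) hi=[] (size 0) -> median=44
Step 2: insert 13 -> lo=[13] (size 1, max 13) hi=[44] (size 1, min 44) -> median=28.5

Answer: 28.5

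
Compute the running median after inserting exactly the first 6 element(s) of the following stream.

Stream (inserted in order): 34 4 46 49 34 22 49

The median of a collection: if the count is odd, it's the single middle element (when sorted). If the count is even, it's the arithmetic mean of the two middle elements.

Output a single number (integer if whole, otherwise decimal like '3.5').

Step 1: insert 34 -> lo=[34] (size 1, max 34) hi=[] (size 0) -> median=34
Step 2: insert 4 -> lo=[4] (size 1, max 4) hi=[34] (size 1, min 34) -> median=19
Step 3: insert 46 -> lo=[4, 34] (size 2, max 34) hi=[46] (size 1, min 46) -> median=34
Step 4: insert 49 -> lo=[4, 34] (size 2, max 34) hi=[46, 49] (size 2, min 46) -> median=40
Step 5: insert 34 -> lo=[4, 34, 34] (size 3, max 34) hi=[46, 49] (size 2, min 46) -> median=34
Step 6: insert 22 -> lo=[4, 22, 34] (size 3, max 34) hi=[34, 46, 49] (size 3, min 34) -> median=34

Answer: 34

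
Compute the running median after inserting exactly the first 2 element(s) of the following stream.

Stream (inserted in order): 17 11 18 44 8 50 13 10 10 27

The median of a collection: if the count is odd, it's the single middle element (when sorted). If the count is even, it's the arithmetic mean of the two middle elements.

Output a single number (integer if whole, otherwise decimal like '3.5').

Step 1: insert 17 -> lo=[17] (size 1, max 17) hi=[] (size 0) -> median=17
Step 2: insert 11 -> lo=[11] (size 1, max 11) hi=[17] (size 1, min 17) -> median=14

Answer: 14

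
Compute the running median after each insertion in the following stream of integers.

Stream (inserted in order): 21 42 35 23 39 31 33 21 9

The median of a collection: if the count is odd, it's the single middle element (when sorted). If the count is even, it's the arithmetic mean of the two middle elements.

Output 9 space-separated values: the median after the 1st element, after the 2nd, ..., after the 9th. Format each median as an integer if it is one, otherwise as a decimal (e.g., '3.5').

Step 1: insert 21 -> lo=[21] (size 1, max 21) hi=[] (size 0) -> median=21
Step 2: insert 42 -> lo=[21] (size 1, max 21) hi=[42] (size 1, min 42) -> median=31.5
Step 3: insert 35 -> lo=[21, 35] (size 2, max 35) hi=[42] (size 1, min 42) -> median=35
Step 4: insert 23 -> lo=[21, 23] (size 2, max 23) hi=[35, 42] (size 2, min 35) -> median=29
Step 5: insert 39 -> lo=[21, 23, 35] (size 3, max 35) hi=[39, 42] (size 2, min 39) -> median=35
Step 6: insert 31 -> lo=[21, 23, 31] (size 3, max 31) hi=[35, 39, 42] (size 3, min 35) -> median=33
Step 7: insert 33 -> lo=[21, 23, 31, 33] (size 4, max 33) hi=[35, 39, 42] (size 3, min 35) -> median=33
Step 8: insert 21 -> lo=[21, 21, 23, 31] (size 4, max 31) hi=[33, 35, 39, 42] (size 4, min 33) -> median=32
Step 9: insert 9 -> lo=[9, 21, 21, 23, 31] (size 5, max 31) hi=[33, 35, 39, 42] (size 4, min 33) -> median=31

Answer: 21 31.5 35 29 35 33 33 32 31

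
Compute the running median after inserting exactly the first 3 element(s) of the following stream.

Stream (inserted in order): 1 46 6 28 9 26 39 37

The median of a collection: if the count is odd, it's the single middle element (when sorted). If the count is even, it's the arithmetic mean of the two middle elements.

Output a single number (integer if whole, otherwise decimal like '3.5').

Step 1: insert 1 -> lo=[1] (size 1, max 1) hi=[] (size 0) -> median=1
Step 2: insert 46 -> lo=[1] (size 1, max 1) hi=[46] (size 1, min 46) -> median=23.5
Step 3: insert 6 -> lo=[1, 6] (size 2, max 6) hi=[46] (size 1, min 46) -> median=6

Answer: 6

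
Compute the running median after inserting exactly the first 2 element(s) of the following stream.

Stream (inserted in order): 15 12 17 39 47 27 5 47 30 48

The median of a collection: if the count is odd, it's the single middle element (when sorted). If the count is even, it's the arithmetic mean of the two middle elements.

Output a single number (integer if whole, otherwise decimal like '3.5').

Step 1: insert 15 -> lo=[15] (size 1, max 15) hi=[] (size 0) -> median=15
Step 2: insert 12 -> lo=[12] (size 1, max 12) hi=[15] (size 1, min 15) -> median=13.5

Answer: 13.5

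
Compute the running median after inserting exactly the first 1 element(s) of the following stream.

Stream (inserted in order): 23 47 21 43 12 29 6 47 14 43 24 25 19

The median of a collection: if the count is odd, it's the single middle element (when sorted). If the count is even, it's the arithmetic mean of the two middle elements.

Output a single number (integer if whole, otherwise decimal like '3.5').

Step 1: insert 23 -> lo=[23] (size 1, max 23) hi=[] (size 0) -> median=23

Answer: 23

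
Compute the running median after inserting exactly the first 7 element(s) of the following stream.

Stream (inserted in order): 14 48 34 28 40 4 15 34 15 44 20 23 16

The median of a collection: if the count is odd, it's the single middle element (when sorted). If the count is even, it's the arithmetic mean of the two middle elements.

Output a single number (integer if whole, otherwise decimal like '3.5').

Step 1: insert 14 -> lo=[14] (size 1, max 14) hi=[] (size 0) -> median=14
Step 2: insert 48 -> lo=[14] (size 1, max 14) hi=[48] (size 1, min 48) -> median=31
Step 3: insert 34 -> lo=[14, 34] (size 2, max 34) hi=[48] (size 1, min 48) -> median=34
Step 4: insert 28 -> lo=[14, 28] (size 2, max 28) hi=[34, 48] (size 2, min 34) -> median=31
Step 5: insert 40 -> lo=[14, 28, 34] (size 3, max 34) hi=[40, 48] (size 2, min 40) -> median=34
Step 6: insert 4 -> lo=[4, 14, 28] (size 3, max 28) hi=[34, 40, 48] (size 3, min 34) -> median=31
Step 7: insert 15 -> lo=[4, 14, 15, 28] (size 4, max 28) hi=[34, 40, 48] (size 3, min 34) -> median=28

Answer: 28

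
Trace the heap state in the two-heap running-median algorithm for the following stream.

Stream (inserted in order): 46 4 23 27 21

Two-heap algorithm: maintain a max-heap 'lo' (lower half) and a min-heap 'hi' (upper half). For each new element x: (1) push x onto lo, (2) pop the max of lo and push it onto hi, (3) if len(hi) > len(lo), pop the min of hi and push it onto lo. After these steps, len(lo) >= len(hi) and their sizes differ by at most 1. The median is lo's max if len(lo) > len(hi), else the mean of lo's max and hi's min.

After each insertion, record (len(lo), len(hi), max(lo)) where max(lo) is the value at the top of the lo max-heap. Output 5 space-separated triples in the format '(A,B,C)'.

Step 1: insert 46 -> lo=[46] hi=[] -> (len(lo)=1, len(hi)=0, max(lo)=46)
Step 2: insert 4 -> lo=[4] hi=[46] -> (len(lo)=1, len(hi)=1, max(lo)=4)
Step 3: insert 23 -> lo=[4, 23] hi=[46] -> (len(lo)=2, len(hi)=1, max(lo)=23)
Step 4: insert 27 -> lo=[4, 23] hi=[27, 46] -> (len(lo)=2, len(hi)=2, max(lo)=23)
Step 5: insert 21 -> lo=[4, 21, 23] hi=[27, 46] -> (len(lo)=3, len(hi)=2, max(lo)=23)

Answer: (1,0,46) (1,1,4) (2,1,23) (2,2,23) (3,2,23)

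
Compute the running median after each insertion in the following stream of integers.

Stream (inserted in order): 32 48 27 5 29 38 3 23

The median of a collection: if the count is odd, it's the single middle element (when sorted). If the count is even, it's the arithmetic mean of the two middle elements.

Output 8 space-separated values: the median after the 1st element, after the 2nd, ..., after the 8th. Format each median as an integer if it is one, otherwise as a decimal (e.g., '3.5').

Step 1: insert 32 -> lo=[32] (size 1, max 32) hi=[] (size 0) -> median=32
Step 2: insert 48 -> lo=[32] (size 1, max 32) hi=[48] (size 1, min 48) -> median=40
Step 3: insert 27 -> lo=[27, 32] (size 2, max 32) hi=[48] (size 1, min 48) -> median=32
Step 4: insert 5 -> lo=[5, 27] (size 2, max 27) hi=[32, 48] (size 2, min 32) -> median=29.5
Step 5: insert 29 -> lo=[5, 27, 29] (size 3, max 29) hi=[32, 48] (size 2, min 32) -> median=29
Step 6: insert 38 -> lo=[5, 27, 29] (size 3, max 29) hi=[32, 38, 48] (size 3, min 32) -> median=30.5
Step 7: insert 3 -> lo=[3, 5, 27, 29] (size 4, max 29) hi=[32, 38, 48] (size 3, min 32) -> median=29
Step 8: insert 23 -> lo=[3, 5, 23, 27] (size 4, max 27) hi=[29, 32, 38, 48] (size 4, min 29) -> median=28

Answer: 32 40 32 29.5 29 30.5 29 28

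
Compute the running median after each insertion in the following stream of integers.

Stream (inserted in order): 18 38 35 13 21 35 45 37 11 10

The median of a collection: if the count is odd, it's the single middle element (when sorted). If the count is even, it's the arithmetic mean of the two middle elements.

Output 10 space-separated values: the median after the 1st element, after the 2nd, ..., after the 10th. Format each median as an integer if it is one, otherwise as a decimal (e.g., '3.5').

Step 1: insert 18 -> lo=[18] (size 1, max 18) hi=[] (size 0) -> median=18
Step 2: insert 38 -> lo=[18] (size 1, max 18) hi=[38] (size 1, min 38) -> median=28
Step 3: insert 35 -> lo=[18, 35] (size 2, max 35) hi=[38] (size 1, min 38) -> median=35
Step 4: insert 13 -> lo=[13, 18] (size 2, max 18) hi=[35, 38] (size 2, min 35) -> median=26.5
Step 5: insert 21 -> lo=[13, 18, 21] (size 3, max 21) hi=[35, 38] (size 2, min 35) -> median=21
Step 6: insert 35 -> lo=[13, 18, 21] (size 3, max 21) hi=[35, 35, 38] (size 3, min 35) -> median=28
Step 7: insert 45 -> lo=[13, 18, 21, 35] (size 4, max 35) hi=[35, 38, 45] (size 3, min 35) -> median=35
Step 8: insert 37 -> lo=[13, 18, 21, 35] (size 4, max 35) hi=[35, 37, 38, 45] (size 4, min 35) -> median=35
Step 9: insert 11 -> lo=[11, 13, 18, 21, 35] (size 5, max 35) hi=[35, 37, 38, 45] (size 4, min 35) -> median=35
Step 10: insert 10 -> lo=[10, 11, 13, 18, 21] (size 5, max 21) hi=[35, 35, 37, 38, 45] (size 5, min 35) -> median=28

Answer: 18 28 35 26.5 21 28 35 35 35 28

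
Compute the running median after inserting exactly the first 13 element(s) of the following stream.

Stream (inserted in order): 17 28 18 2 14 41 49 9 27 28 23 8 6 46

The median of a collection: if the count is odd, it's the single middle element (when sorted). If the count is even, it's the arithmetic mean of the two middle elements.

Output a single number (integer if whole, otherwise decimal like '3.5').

Step 1: insert 17 -> lo=[17] (size 1, max 17) hi=[] (size 0) -> median=17
Step 2: insert 28 -> lo=[17] (size 1, max 17) hi=[28] (size 1, min 28) -> median=22.5
Step 3: insert 18 -> lo=[17, 18] (size 2, max 18) hi=[28] (size 1, min 28) -> median=18
Step 4: insert 2 -> lo=[2, 17] (size 2, max 17) hi=[18, 28] (size 2, min 18) -> median=17.5
Step 5: insert 14 -> lo=[2, 14, 17] (size 3, max 17) hi=[18, 28] (size 2, min 18) -> median=17
Step 6: insert 41 -> lo=[2, 14, 17] (size 3, max 17) hi=[18, 28, 41] (size 3, min 18) -> median=17.5
Step 7: insert 49 -> lo=[2, 14, 17, 18] (size 4, max 18) hi=[28, 41, 49] (size 3, min 28) -> median=18
Step 8: insert 9 -> lo=[2, 9, 14, 17] (size 4, max 17) hi=[18, 28, 41, 49] (size 4, min 18) -> median=17.5
Step 9: insert 27 -> lo=[2, 9, 14, 17, 18] (size 5, max 18) hi=[27, 28, 41, 49] (size 4, min 27) -> median=18
Step 10: insert 28 -> lo=[2, 9, 14, 17, 18] (size 5, max 18) hi=[27, 28, 28, 41, 49] (size 5, min 27) -> median=22.5
Step 11: insert 23 -> lo=[2, 9, 14, 17, 18, 23] (size 6, max 23) hi=[27, 28, 28, 41, 49] (size 5, min 27) -> median=23
Step 12: insert 8 -> lo=[2, 8, 9, 14, 17, 18] (size 6, max 18) hi=[23, 27, 28, 28, 41, 49] (size 6, min 23) -> median=20.5
Step 13: insert 6 -> lo=[2, 6, 8, 9, 14, 17, 18] (size 7, max 18) hi=[23, 27, 28, 28, 41, 49] (size 6, min 23) -> median=18

Answer: 18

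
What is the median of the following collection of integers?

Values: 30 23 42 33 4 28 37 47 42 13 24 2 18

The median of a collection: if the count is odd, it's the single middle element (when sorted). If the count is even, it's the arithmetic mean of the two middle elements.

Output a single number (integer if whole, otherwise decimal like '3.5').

Answer: 28

Derivation:
Step 1: insert 30 -> lo=[30] (size 1, max 30) hi=[] (size 0) -> median=30
Step 2: insert 23 -> lo=[23] (size 1, max 23) hi=[30] (size 1, min 30) -> median=26.5
Step 3: insert 42 -> lo=[23, 30] (size 2, max 30) hi=[42] (size 1, min 42) -> median=30
Step 4: insert 33 -> lo=[23, 30] (size 2, max 30) hi=[33, 42] (size 2, min 33) -> median=31.5
Step 5: insert 4 -> lo=[4, 23, 30] (size 3, max 30) hi=[33, 42] (size 2, min 33) -> median=30
Step 6: insert 28 -> lo=[4, 23, 28] (size 3, max 28) hi=[30, 33, 42] (size 3, min 30) -> median=29
Step 7: insert 37 -> lo=[4, 23, 28, 30] (size 4, max 30) hi=[33, 37, 42] (size 3, min 33) -> median=30
Step 8: insert 47 -> lo=[4, 23, 28, 30] (size 4, max 30) hi=[33, 37, 42, 47] (size 4, min 33) -> median=31.5
Step 9: insert 42 -> lo=[4, 23, 28, 30, 33] (size 5, max 33) hi=[37, 42, 42, 47] (size 4, min 37) -> median=33
Step 10: insert 13 -> lo=[4, 13, 23, 28, 30] (size 5, max 30) hi=[33, 37, 42, 42, 47] (size 5, min 33) -> median=31.5
Step 11: insert 24 -> lo=[4, 13, 23, 24, 28, 30] (size 6, max 30) hi=[33, 37, 42, 42, 47] (size 5, min 33) -> median=30
Step 12: insert 2 -> lo=[2, 4, 13, 23, 24, 28] (size 6, max 28) hi=[30, 33, 37, 42, 42, 47] (size 6, min 30) -> median=29
Step 13: insert 18 -> lo=[2, 4, 13, 18, 23, 24, 28] (size 7, max 28) hi=[30, 33, 37, 42, 42, 47] (size 6, min 30) -> median=28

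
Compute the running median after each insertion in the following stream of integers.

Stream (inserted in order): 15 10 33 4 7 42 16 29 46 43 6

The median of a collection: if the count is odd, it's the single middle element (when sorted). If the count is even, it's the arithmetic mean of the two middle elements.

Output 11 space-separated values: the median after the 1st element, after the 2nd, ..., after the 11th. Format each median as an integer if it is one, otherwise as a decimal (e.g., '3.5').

Step 1: insert 15 -> lo=[15] (size 1, max 15) hi=[] (size 0) -> median=15
Step 2: insert 10 -> lo=[10] (size 1, max 10) hi=[15] (size 1, min 15) -> median=12.5
Step 3: insert 33 -> lo=[10, 15] (size 2, max 15) hi=[33] (size 1, min 33) -> median=15
Step 4: insert 4 -> lo=[4, 10] (size 2, max 10) hi=[15, 33] (size 2, min 15) -> median=12.5
Step 5: insert 7 -> lo=[4, 7, 10] (size 3, max 10) hi=[15, 33] (size 2, min 15) -> median=10
Step 6: insert 42 -> lo=[4, 7, 10] (size 3, max 10) hi=[15, 33, 42] (size 3, min 15) -> median=12.5
Step 7: insert 16 -> lo=[4, 7, 10, 15] (size 4, max 15) hi=[16, 33, 42] (size 3, min 16) -> median=15
Step 8: insert 29 -> lo=[4, 7, 10, 15] (size 4, max 15) hi=[16, 29, 33, 42] (size 4, min 16) -> median=15.5
Step 9: insert 46 -> lo=[4, 7, 10, 15, 16] (size 5, max 16) hi=[29, 33, 42, 46] (size 4, min 29) -> median=16
Step 10: insert 43 -> lo=[4, 7, 10, 15, 16] (size 5, max 16) hi=[29, 33, 42, 43, 46] (size 5, min 29) -> median=22.5
Step 11: insert 6 -> lo=[4, 6, 7, 10, 15, 16] (size 6, max 16) hi=[29, 33, 42, 43, 46] (size 5, min 29) -> median=16

Answer: 15 12.5 15 12.5 10 12.5 15 15.5 16 22.5 16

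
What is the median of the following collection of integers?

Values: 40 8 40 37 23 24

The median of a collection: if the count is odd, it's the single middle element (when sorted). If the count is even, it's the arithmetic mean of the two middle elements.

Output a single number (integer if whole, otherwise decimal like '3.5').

Step 1: insert 40 -> lo=[40] (size 1, max 40) hi=[] (size 0) -> median=40
Step 2: insert 8 -> lo=[8] (size 1, max 8) hi=[40] (size 1, min 40) -> median=24
Step 3: insert 40 -> lo=[8, 40] (size 2, max 40) hi=[40] (size 1, min 40) -> median=40
Step 4: insert 37 -> lo=[8, 37] (size 2, max 37) hi=[40, 40] (size 2, min 40) -> median=38.5
Step 5: insert 23 -> lo=[8, 23, 37] (size 3, max 37) hi=[40, 40] (size 2, min 40) -> median=37
Step 6: insert 24 -> lo=[8, 23, 24] (size 3, max 24) hi=[37, 40, 40] (size 3, min 37) -> median=30.5

Answer: 30.5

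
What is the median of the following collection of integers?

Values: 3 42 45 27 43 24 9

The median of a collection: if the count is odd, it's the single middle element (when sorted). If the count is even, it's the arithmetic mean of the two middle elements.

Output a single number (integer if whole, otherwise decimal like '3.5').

Step 1: insert 3 -> lo=[3] (size 1, max 3) hi=[] (size 0) -> median=3
Step 2: insert 42 -> lo=[3] (size 1, max 3) hi=[42] (size 1, min 42) -> median=22.5
Step 3: insert 45 -> lo=[3, 42] (size 2, max 42) hi=[45] (size 1, min 45) -> median=42
Step 4: insert 27 -> lo=[3, 27] (size 2, max 27) hi=[42, 45] (size 2, min 42) -> median=34.5
Step 5: insert 43 -> lo=[3, 27, 42] (size 3, max 42) hi=[43, 45] (size 2, min 43) -> median=42
Step 6: insert 24 -> lo=[3, 24, 27] (size 3, max 27) hi=[42, 43, 45] (size 3, min 42) -> median=34.5
Step 7: insert 9 -> lo=[3, 9, 24, 27] (size 4, max 27) hi=[42, 43, 45] (size 3, min 42) -> median=27

Answer: 27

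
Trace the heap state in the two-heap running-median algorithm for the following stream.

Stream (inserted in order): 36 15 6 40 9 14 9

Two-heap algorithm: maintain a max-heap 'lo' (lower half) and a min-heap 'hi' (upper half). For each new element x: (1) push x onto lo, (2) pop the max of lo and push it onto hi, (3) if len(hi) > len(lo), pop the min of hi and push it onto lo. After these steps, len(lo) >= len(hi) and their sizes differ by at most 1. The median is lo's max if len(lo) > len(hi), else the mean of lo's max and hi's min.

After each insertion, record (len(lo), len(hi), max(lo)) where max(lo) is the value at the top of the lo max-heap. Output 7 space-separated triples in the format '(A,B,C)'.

Step 1: insert 36 -> lo=[36] hi=[] -> (len(lo)=1, len(hi)=0, max(lo)=36)
Step 2: insert 15 -> lo=[15] hi=[36] -> (len(lo)=1, len(hi)=1, max(lo)=15)
Step 3: insert 6 -> lo=[6, 15] hi=[36] -> (len(lo)=2, len(hi)=1, max(lo)=15)
Step 4: insert 40 -> lo=[6, 15] hi=[36, 40] -> (len(lo)=2, len(hi)=2, max(lo)=15)
Step 5: insert 9 -> lo=[6, 9, 15] hi=[36, 40] -> (len(lo)=3, len(hi)=2, max(lo)=15)
Step 6: insert 14 -> lo=[6, 9, 14] hi=[15, 36, 40] -> (len(lo)=3, len(hi)=3, max(lo)=14)
Step 7: insert 9 -> lo=[6, 9, 9, 14] hi=[15, 36, 40] -> (len(lo)=4, len(hi)=3, max(lo)=14)

Answer: (1,0,36) (1,1,15) (2,1,15) (2,2,15) (3,2,15) (3,3,14) (4,3,14)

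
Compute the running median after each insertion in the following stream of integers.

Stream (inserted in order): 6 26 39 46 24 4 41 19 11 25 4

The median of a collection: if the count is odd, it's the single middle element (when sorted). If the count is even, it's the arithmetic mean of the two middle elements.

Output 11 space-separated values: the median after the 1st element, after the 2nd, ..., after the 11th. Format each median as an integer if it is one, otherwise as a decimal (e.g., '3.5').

Step 1: insert 6 -> lo=[6] (size 1, max 6) hi=[] (size 0) -> median=6
Step 2: insert 26 -> lo=[6] (size 1, max 6) hi=[26] (size 1, min 26) -> median=16
Step 3: insert 39 -> lo=[6, 26] (size 2, max 26) hi=[39] (size 1, min 39) -> median=26
Step 4: insert 46 -> lo=[6, 26] (size 2, max 26) hi=[39, 46] (size 2, min 39) -> median=32.5
Step 5: insert 24 -> lo=[6, 24, 26] (size 3, max 26) hi=[39, 46] (size 2, min 39) -> median=26
Step 6: insert 4 -> lo=[4, 6, 24] (size 3, max 24) hi=[26, 39, 46] (size 3, min 26) -> median=25
Step 7: insert 41 -> lo=[4, 6, 24, 26] (size 4, max 26) hi=[39, 41, 46] (size 3, min 39) -> median=26
Step 8: insert 19 -> lo=[4, 6, 19, 24] (size 4, max 24) hi=[26, 39, 41, 46] (size 4, min 26) -> median=25
Step 9: insert 11 -> lo=[4, 6, 11, 19, 24] (size 5, max 24) hi=[26, 39, 41, 46] (size 4, min 26) -> median=24
Step 10: insert 25 -> lo=[4, 6, 11, 19, 24] (size 5, max 24) hi=[25, 26, 39, 41, 46] (size 5, min 25) -> median=24.5
Step 11: insert 4 -> lo=[4, 4, 6, 11, 19, 24] (size 6, max 24) hi=[25, 26, 39, 41, 46] (size 5, min 25) -> median=24

Answer: 6 16 26 32.5 26 25 26 25 24 24.5 24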